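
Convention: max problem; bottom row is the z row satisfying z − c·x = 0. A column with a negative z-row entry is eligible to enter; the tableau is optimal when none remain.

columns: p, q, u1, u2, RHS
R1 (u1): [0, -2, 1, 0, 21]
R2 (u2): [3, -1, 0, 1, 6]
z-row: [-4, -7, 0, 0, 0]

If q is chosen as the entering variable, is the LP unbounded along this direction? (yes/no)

yes

Every constraint-row entry in column q is ≤ 0, so increasing q is unbounded.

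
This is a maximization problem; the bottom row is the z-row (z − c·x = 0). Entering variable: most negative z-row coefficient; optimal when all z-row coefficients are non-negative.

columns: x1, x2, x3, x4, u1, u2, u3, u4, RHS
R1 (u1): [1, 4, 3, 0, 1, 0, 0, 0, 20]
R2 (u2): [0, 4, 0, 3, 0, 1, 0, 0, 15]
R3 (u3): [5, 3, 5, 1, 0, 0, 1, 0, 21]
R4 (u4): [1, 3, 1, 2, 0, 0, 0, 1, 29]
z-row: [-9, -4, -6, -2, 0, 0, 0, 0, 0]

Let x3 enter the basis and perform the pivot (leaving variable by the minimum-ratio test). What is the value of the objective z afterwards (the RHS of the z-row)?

Ratio test on column x3 — row 1: 20/3 = 20/3; row 2: entry 0 ≤ 0; row 3: 21/5 = 21/5; row 4: 29/1 = 29. Minimum is 21/5 at row 3 (u3 leaves); pivot element 5.
Pivot on row 3; the z-row RHS becomes 0 − (-6)·(21/5) = 126/5.

126/5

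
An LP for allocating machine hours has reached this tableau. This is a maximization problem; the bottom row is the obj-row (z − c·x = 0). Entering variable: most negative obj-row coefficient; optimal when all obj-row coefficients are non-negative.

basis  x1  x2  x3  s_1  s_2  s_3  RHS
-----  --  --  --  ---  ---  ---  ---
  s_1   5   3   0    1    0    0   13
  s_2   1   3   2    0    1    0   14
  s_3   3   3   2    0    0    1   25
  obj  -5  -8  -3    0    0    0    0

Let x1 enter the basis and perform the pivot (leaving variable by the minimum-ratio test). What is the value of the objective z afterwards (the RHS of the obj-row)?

Ratio test on column x1 — row 1: 13/5 = 13/5; row 2: 14/1 = 14; row 3: 25/3 = 25/3. Minimum is 13/5 at row 1 (s_1 leaves); pivot element 5.
Pivot on row 1; the obj-row RHS becomes 0 − (-5)·(13/5) = 13.

13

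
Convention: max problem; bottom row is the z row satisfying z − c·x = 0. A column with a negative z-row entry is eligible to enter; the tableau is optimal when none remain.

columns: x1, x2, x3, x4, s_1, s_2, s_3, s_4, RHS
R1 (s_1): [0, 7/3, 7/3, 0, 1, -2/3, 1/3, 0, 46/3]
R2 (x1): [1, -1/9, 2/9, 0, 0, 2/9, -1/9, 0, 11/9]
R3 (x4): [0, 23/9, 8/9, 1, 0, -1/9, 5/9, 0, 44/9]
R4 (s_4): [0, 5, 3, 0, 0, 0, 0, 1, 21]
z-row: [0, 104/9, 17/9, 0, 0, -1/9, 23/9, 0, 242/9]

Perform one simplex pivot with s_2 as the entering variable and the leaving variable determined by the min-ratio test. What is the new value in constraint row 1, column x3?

Ratio test on column s_2 — row 1: entry -2/3 ≤ 0; row 2: (11/9)/(2/9) = 11/2; row 3: entry -1/9 ≤ 0; row 4: entry 0 ≤ 0. Minimum is 11/2 at row 2 (x1 leaves); pivot element 2/9.
Divide row 2 by 2/9; eliminate column s_2 from the other rows.
Row 1 update in column x3: 7/3 − (-2/3)·1 = 3.

3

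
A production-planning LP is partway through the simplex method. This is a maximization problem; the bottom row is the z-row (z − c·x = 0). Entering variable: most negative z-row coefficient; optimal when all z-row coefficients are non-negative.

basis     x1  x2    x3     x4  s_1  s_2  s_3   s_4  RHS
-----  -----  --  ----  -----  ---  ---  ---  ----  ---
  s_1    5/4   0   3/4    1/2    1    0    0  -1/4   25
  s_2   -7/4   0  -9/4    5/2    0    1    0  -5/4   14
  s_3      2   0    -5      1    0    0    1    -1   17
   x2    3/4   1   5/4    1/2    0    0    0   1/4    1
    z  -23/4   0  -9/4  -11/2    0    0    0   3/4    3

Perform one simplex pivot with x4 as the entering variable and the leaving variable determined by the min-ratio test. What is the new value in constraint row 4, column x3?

5/2

Ratio test on column x4 — row 1: 25/(1/2) = 50; row 2: 14/(5/2) = 28/5; row 3: 17/1 = 17; row 4: 1/(1/2) = 2. Minimum is 2 at row 4 (x2 leaves); pivot element 1/2.
Divide row 4 by 1/2; eliminate column x4 from the other rows.
In the new row 4, the x3 entry is the old entry divided by the pivot: (5/4)/(1/2) = 5/2.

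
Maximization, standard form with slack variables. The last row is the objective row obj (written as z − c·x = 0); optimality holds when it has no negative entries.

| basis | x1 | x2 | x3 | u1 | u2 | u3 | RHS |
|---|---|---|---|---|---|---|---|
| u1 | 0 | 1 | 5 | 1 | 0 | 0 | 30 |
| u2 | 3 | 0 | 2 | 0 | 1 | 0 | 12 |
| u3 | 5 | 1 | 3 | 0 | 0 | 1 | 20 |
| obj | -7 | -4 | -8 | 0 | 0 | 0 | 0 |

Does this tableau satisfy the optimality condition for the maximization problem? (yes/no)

The obj-row has a negative entry -8 in column x3, so it is not optimal.

no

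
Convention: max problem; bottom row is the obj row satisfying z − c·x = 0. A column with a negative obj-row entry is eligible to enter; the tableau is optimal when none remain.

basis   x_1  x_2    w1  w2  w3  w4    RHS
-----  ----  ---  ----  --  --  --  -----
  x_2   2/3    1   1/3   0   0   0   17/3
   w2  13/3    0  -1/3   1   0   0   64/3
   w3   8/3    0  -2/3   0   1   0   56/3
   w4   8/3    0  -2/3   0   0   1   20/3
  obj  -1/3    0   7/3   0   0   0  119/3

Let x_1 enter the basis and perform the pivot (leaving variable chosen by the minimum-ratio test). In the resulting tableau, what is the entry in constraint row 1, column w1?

Ratio test on column x_1 — row 1: (17/3)/(2/3) = 17/2; row 2: (64/3)/(13/3) = 64/13; row 3: (56/3)/(8/3) = 7; row 4: (20/3)/(8/3) = 5/2. Minimum is 5/2 at row 4 (w4 leaves); pivot element 8/3.
Divide row 4 by 8/3; eliminate column x_1 from the other rows.
Row 1 update in column w1: 1/3 − (2/3)·(-1/4) = 1/2.

1/2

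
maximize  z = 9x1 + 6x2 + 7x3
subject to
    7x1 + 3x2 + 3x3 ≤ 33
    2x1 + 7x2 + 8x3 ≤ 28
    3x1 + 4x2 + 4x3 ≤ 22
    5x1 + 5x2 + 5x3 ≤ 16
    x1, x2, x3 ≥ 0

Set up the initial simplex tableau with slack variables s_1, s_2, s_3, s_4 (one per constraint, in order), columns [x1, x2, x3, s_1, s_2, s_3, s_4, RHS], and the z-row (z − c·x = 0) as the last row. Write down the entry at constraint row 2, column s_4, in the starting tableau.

Slack s_4 belongs to constraint 4; its column is the unit vector e_4, so the entry in row 2 is 0.

0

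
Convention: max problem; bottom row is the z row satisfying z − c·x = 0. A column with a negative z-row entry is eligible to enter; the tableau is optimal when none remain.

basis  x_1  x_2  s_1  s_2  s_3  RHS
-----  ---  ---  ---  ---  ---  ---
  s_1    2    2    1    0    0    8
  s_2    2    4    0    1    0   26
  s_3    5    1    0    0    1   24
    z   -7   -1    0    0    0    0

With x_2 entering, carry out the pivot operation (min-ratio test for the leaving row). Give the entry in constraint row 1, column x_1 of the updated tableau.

Ratio test on column x_2 — row 1: 8/2 = 4; row 2: 26/4 = 13/2; row 3: 24/1 = 24. Minimum is 4 at row 1 (s_1 leaves); pivot element 2.
Divide row 1 by 2; eliminate column x_2 from the other rows.
In the new row 1, the x_1 entry is the old entry divided by the pivot: 2/2 = 1.

1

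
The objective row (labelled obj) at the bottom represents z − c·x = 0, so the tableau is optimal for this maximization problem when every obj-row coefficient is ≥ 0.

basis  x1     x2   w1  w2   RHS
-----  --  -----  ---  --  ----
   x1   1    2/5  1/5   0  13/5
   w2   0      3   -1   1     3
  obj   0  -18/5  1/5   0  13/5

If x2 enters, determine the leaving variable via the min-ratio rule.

Column x2 entries and ratios — x1: (13/5)/(2/5) = 13/2; w2: 3/3 = 1.
Smallest ratio is 1 in the row of w2, so w2 leaves.

w2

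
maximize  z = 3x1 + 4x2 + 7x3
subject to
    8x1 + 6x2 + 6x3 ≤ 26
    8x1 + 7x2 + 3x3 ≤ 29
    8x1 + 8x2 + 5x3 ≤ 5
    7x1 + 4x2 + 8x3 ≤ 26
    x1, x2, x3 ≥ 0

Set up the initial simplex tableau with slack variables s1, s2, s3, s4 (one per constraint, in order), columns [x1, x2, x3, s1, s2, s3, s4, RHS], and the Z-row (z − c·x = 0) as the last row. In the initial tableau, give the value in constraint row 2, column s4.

0

Slack s4 belongs to constraint 4; its column is the unit vector e_4, so the entry in row 2 is 0.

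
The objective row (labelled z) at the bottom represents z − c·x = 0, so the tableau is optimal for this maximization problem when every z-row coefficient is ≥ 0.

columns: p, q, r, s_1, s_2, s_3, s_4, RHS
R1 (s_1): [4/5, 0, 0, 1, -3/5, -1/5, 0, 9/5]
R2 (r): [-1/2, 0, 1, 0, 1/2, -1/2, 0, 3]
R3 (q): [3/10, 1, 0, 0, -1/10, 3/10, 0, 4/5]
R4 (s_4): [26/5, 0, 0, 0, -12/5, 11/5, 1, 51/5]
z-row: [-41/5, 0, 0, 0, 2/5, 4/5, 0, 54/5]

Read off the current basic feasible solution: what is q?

4/5

q is basic (row 3); its value is the RHS of that row, 4/5.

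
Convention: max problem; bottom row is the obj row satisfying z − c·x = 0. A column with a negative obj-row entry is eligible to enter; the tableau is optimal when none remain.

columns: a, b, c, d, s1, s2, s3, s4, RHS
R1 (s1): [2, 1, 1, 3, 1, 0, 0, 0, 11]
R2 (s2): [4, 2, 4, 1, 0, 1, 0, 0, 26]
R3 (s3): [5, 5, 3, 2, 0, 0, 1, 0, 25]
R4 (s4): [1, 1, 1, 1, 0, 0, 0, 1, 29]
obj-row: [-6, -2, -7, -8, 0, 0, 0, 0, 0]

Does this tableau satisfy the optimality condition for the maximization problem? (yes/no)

The obj-row has a negative entry -8 in column d, so it is not optimal.

no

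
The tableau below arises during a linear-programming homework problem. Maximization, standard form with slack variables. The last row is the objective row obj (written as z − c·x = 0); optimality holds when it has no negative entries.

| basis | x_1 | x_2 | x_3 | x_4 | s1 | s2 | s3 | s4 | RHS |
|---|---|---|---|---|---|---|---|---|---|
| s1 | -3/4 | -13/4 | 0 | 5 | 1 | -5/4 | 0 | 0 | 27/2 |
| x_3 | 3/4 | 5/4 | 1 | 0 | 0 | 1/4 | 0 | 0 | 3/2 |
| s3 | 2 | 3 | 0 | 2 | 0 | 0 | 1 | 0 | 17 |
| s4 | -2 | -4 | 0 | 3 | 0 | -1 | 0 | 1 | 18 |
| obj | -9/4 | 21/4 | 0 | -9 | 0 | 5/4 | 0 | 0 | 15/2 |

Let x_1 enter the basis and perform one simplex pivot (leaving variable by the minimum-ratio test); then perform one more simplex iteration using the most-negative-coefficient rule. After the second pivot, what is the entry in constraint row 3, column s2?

-4/15

Ratio test on column x_1 — row 1: entry -3/4 ≤ 0; row 2: (3/2)/(3/4) = 2; row 3: 17/2 = 17/2; row 4: entry -2 ≤ 0. Minimum is 2 at row 2 (x_3 leaves); pivot element 3/4.
Divide row 2 by 3/4; eliminate column x_1 from the other rows.
Second iteration: most negative obj-row entry is -9 in column x_4, so x_4 enters.
Ratio test on column x_4 — row 1: 15/5 = 3; row 2: entry 0 ≤ 0; row 3: 13/2 = 13/2; row 4: 22/3 = 22/3. Minimum is 3 at row 1 (s1 leaves); pivot element 5.
Divide row 1 by 5; eliminate column x_4 from the other rows.
After both pivots, the entry at constraint row 3, column s2 is -4/15.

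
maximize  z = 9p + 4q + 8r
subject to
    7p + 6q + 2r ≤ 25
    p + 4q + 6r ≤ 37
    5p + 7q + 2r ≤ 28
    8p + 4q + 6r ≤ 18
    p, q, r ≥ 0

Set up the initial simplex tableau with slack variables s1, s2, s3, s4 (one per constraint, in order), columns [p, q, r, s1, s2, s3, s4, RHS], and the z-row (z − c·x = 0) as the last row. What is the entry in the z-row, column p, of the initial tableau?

-9

The z-row carries the negated objective coefficients: the p entry is -9.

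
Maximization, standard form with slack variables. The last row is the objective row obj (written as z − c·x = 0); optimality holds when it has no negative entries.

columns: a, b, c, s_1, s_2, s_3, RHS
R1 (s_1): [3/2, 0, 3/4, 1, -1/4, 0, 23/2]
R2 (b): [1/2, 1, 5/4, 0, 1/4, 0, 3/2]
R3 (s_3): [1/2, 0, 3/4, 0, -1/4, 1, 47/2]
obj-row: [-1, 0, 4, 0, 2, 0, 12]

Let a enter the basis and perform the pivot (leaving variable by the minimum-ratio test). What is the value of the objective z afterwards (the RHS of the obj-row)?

Ratio test on column a — row 1: (23/2)/(3/2) = 23/3; row 2: (3/2)/(1/2) = 3; row 3: (47/2)/(1/2) = 47. Minimum is 3 at row 2 (b leaves); pivot element 1/2.
Pivot on row 2; the obj-row RHS becomes 12 − (-1)·3 = 15.

15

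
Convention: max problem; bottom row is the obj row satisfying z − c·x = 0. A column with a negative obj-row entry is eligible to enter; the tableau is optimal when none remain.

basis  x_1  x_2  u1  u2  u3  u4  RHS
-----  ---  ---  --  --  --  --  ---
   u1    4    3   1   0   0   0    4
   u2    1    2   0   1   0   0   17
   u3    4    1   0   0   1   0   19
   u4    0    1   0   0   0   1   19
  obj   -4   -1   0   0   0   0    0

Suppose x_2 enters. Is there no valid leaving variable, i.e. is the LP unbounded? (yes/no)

no

Column x_2 has positive entries in row(s) 1, 2, 3, 4, so the ratio test bounds it — not unbounded.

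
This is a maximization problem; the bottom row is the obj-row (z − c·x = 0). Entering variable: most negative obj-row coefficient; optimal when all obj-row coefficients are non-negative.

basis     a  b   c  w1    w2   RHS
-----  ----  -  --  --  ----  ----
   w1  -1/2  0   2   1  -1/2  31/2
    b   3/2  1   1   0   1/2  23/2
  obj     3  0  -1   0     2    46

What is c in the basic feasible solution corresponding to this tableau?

0

c is not in the basis, so in the current basic feasible solution c = 0.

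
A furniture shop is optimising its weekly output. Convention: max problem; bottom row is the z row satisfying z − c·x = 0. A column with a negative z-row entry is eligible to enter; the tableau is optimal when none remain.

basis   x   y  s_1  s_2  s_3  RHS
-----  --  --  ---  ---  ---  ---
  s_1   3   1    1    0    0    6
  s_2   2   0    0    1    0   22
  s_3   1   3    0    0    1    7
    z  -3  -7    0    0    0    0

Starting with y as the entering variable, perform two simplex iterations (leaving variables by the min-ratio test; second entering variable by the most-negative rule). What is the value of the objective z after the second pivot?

Ratio test on column y — row 1: 6/1 = 6; row 2: entry 0 ≤ 0; row 3: 7/3 = 7/3. Minimum is 7/3 at row 3 (s_3 leaves); pivot element 3.
Pivot on row 3; the z-row RHS becomes 0 − (-7)·(7/3) = 49/3.
Next entering variable (most negative z-row entry -2/3): x.
Ratio test on column x — row 1: (11/3)/(8/3) = 11/8; row 2: 22/2 = 11; row 3: (7/3)/(1/3) = 7. Minimum is 11/8 at row 1 (s_1 leaves); pivot element 8/3.
After the second pivot the z-row RHS is 49/3 − (-2/3)·(11/8) = 69/4.

69/4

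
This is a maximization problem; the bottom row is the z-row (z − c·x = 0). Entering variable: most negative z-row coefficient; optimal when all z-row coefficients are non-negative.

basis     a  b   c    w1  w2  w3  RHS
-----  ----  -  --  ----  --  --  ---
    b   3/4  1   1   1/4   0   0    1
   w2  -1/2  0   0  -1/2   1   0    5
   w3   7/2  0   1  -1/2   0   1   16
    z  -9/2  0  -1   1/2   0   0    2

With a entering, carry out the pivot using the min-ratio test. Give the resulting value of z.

8

Ratio test on column a — row 1: 1/(3/4) = 4/3; row 2: entry -1/2 ≤ 0; row 3: 16/(7/2) = 32/7. Minimum is 4/3 at row 1 (b leaves); pivot element 3/4.
Pivot on row 1; the z-row RHS becomes 2 − (-9/2)·(4/3) = 8.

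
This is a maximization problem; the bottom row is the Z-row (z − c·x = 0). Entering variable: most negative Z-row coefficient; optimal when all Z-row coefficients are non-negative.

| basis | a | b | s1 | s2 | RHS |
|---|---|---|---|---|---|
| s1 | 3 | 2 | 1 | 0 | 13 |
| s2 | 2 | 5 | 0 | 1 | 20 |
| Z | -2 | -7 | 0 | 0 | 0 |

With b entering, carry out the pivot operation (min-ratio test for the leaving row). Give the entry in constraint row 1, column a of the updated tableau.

11/5

Ratio test on column b — row 1: 13/2 = 13/2; row 2: 20/5 = 4. Minimum is 4 at row 2 (s2 leaves); pivot element 5.
Divide row 2 by 5; eliminate column b from the other rows.
Row 1 update in column a: 3 − 2·(2/5) = 11/5.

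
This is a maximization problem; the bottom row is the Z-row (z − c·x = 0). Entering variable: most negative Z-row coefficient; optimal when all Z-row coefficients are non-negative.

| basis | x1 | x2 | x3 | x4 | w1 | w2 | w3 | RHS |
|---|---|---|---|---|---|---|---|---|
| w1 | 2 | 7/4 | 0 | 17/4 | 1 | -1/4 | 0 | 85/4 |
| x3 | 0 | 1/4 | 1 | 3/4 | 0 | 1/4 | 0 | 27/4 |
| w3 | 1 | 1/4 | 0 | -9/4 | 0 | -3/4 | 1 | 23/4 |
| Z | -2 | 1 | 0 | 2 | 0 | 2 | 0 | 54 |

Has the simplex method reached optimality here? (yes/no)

no

The Z-row has a negative entry -2 in column x1, so it is not optimal.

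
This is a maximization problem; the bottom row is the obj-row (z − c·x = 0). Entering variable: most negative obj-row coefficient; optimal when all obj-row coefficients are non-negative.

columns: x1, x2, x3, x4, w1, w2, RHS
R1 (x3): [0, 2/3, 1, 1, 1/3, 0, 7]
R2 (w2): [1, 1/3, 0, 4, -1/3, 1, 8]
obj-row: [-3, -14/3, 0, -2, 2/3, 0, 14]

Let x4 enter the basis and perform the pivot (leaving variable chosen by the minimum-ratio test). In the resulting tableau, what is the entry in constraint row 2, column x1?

Ratio test on column x4 — row 1: 7/1 = 7; row 2: 8/4 = 2. Minimum is 2 at row 2 (w2 leaves); pivot element 4.
Divide row 2 by 4; eliminate column x4 from the other rows.
In the new row 2, the x1 entry is the old entry divided by the pivot: 1/4 = 1/4.

1/4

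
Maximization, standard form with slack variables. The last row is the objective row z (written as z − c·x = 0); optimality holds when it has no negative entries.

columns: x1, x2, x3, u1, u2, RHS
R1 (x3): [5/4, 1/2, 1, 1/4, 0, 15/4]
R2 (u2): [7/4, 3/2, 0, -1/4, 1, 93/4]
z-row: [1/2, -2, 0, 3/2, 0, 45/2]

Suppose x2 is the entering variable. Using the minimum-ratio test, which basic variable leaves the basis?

x3

Column x2 entries and ratios — x3: (15/4)/(1/2) = 15/2; u2: (93/4)/(3/2) = 31/2.
Smallest ratio is 15/2 in the row of x3, so x3 leaves.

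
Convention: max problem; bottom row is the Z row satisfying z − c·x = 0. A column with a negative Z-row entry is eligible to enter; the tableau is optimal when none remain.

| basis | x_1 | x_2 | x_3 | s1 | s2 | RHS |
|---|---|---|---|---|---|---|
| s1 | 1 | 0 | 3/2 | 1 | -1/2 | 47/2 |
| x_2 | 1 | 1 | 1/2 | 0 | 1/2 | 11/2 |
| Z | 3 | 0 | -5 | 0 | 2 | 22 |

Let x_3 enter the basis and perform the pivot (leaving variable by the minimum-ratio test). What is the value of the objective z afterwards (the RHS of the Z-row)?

77

Ratio test on column x_3 — row 1: (47/2)/(3/2) = 47/3; row 2: (11/2)/(1/2) = 11. Minimum is 11 at row 2 (x_2 leaves); pivot element 1/2.
Pivot on row 2; the Z-row RHS becomes 22 − (-5)·11 = 77.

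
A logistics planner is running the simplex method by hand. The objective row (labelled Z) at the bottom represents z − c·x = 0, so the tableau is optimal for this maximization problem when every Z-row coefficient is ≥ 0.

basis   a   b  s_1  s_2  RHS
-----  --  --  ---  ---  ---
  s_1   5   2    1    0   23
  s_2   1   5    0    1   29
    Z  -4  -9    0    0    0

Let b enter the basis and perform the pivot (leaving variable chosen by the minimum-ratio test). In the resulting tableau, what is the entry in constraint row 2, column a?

1/5

Ratio test on column b — row 1: 23/2 = 23/2; row 2: 29/5 = 29/5. Minimum is 29/5 at row 2 (s_2 leaves); pivot element 5.
Divide row 2 by 5; eliminate column b from the other rows.
In the new row 2, the a entry is the old entry divided by the pivot: 1/5 = 1/5.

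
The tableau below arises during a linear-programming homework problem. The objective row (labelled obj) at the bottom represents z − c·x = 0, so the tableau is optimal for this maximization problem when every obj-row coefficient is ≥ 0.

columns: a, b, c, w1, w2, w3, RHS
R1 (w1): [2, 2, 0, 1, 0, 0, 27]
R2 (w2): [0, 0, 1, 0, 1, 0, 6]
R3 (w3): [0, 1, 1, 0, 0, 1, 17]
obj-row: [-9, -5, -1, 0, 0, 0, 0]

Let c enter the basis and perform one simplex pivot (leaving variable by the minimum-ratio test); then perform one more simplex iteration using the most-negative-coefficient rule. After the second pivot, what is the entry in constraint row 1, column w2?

0

Ratio test on column c — row 1: entry 0 ≤ 0; row 2: 6/1 = 6; row 3: 17/1 = 17. Minimum is 6 at row 2 (w2 leaves); pivot element 1.
Divide row 2 by 1; eliminate column c from the other rows.
Second iteration: most negative obj-row entry is -9 in column a, so a enters.
Ratio test on column a — row 1: 27/2 = 27/2; row 2: entry 0 ≤ 0; row 3: entry 0 ≤ 0. Minimum is 27/2 at row 1 (w1 leaves); pivot element 2.
Divide row 1 by 2; eliminate column a from the other rows.
After both pivots, the entry at constraint row 1, column w2 is 0.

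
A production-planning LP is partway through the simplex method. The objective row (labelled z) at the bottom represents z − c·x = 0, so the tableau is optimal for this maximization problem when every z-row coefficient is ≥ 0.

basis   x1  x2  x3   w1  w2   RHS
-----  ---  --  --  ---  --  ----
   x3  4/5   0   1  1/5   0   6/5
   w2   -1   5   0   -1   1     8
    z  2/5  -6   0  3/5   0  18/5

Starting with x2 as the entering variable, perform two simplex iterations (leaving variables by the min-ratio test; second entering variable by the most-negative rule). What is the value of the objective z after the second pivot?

72/5

Ratio test on column x2 — row 1: entry 0 ≤ 0; row 2: 8/5 = 8/5. Minimum is 8/5 at row 2 (w2 leaves); pivot element 5.
Pivot on row 2; the z-row RHS becomes 18/5 − (-6)·(8/5) = 66/5.
Next entering variable (most negative z-row entry -4/5): x1.
Ratio test on column x1 — row 1: (6/5)/(4/5) = 3/2; row 2: entry -1/5 ≤ 0. Minimum is 3/2 at row 1 (x3 leaves); pivot element 4/5.
After the second pivot the z-row RHS is 66/5 − (-4/5)·(3/2) = 72/5.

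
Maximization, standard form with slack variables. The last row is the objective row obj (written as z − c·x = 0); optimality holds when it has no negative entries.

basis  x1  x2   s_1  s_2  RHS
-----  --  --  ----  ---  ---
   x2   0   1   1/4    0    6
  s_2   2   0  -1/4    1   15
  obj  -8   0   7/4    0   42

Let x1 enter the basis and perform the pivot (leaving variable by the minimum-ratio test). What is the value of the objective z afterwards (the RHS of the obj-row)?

102

Ratio test on column x1 — row 1: entry 0 ≤ 0; row 2: 15/2 = 15/2. Minimum is 15/2 at row 2 (s_2 leaves); pivot element 2.
Pivot on row 2; the obj-row RHS becomes 42 − (-8)·(15/2) = 102.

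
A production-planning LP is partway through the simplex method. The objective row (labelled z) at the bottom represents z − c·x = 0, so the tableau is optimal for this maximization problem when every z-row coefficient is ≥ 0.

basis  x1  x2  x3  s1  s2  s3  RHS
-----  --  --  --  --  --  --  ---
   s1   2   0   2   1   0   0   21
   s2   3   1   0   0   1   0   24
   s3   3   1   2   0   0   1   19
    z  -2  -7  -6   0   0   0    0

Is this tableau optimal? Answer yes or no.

The z-row has a negative entry -7 in column x2, so it is not optimal.

no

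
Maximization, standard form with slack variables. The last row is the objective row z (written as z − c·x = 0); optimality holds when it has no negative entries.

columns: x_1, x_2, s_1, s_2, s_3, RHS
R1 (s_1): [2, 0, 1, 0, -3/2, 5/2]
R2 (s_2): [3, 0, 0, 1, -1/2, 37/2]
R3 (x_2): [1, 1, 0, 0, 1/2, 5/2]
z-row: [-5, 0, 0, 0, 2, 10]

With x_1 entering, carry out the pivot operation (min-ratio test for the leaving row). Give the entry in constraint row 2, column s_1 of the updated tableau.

Ratio test on column x_1 — row 1: (5/2)/2 = 5/4; row 2: (37/2)/3 = 37/6; row 3: (5/2)/1 = 5/2. Minimum is 5/4 at row 1 (s_1 leaves); pivot element 2.
Divide row 1 by 2; eliminate column x_1 from the other rows.
Row 2 update in column s_1: 0 − 3·(1/2) = -3/2.

-3/2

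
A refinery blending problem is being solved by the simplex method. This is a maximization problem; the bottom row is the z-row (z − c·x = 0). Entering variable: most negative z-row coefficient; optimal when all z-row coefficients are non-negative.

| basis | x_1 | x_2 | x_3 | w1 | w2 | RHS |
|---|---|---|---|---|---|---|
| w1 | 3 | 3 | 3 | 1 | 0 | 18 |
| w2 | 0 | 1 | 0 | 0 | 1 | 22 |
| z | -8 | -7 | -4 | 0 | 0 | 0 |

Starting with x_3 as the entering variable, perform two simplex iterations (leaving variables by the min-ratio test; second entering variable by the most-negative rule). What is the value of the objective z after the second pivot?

Ratio test on column x_3 — row 1: 18/3 = 6; row 2: entry 0 ≤ 0. Minimum is 6 at row 1 (w1 leaves); pivot element 3.
Pivot on row 1; the z-row RHS becomes 0 − (-4)·6 = 24.
Next entering variable (most negative z-row entry -4): x_1.
Ratio test on column x_1 — row 1: 6/1 = 6; row 2: entry 0 ≤ 0. Minimum is 6 at row 1 (x_3 leaves); pivot element 1.
After the second pivot the z-row RHS is 24 − (-4)·6 = 48.

48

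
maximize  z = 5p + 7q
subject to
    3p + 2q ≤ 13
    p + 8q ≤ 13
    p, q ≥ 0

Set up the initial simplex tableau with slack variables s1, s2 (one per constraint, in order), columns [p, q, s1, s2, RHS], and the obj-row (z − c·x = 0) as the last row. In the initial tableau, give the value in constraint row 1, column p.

3

Constraint 1 has coefficient 3 on p.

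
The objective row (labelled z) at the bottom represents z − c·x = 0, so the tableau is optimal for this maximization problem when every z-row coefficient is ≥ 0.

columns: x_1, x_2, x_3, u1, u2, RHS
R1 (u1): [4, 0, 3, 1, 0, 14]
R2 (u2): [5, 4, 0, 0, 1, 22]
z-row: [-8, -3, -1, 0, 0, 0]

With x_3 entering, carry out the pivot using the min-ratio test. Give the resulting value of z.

Ratio test on column x_3 — row 1: 14/3 = 14/3; row 2: entry 0 ≤ 0. Minimum is 14/3 at row 1 (u1 leaves); pivot element 3.
Pivot on row 1; the z-row RHS becomes 0 − (-1)·(14/3) = 14/3.

14/3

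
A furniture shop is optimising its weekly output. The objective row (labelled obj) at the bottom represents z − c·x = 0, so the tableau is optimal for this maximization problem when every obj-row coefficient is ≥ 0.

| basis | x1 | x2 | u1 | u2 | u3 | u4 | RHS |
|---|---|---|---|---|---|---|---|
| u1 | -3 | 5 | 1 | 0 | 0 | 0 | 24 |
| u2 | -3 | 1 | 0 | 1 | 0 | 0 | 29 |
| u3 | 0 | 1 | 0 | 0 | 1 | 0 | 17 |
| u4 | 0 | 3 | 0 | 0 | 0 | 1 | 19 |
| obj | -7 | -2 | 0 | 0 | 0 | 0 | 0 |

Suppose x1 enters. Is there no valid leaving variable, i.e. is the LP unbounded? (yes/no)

yes

Every constraint-row entry in column x1 is ≤ 0, so increasing x1 is unbounded.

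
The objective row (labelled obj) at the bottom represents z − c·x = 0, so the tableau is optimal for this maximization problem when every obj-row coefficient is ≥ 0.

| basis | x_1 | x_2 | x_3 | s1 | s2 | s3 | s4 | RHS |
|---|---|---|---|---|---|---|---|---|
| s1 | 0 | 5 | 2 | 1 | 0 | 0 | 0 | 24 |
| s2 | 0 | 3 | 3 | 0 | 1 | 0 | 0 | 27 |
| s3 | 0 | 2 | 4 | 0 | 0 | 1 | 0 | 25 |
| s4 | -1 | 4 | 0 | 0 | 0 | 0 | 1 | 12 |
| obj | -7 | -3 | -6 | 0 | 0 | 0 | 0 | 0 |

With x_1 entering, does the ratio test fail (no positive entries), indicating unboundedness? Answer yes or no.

Every constraint-row entry in column x_1 is ≤ 0, so increasing x_1 is unbounded.

yes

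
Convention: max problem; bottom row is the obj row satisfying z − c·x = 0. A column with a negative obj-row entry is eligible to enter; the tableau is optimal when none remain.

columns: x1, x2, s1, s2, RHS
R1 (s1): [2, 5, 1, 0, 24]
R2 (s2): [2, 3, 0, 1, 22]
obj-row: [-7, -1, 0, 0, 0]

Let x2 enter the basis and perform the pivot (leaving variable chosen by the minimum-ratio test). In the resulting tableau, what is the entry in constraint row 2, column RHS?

Ratio test on column x2 — row 1: 24/5 = 24/5; row 2: 22/3 = 22/3. Minimum is 24/5 at row 1 (s1 leaves); pivot element 5.
Divide row 1 by 5; eliminate column x2 from the other rows.
Row 2 update in column RHS: 22 − 3·(24/5) = 38/5.

38/5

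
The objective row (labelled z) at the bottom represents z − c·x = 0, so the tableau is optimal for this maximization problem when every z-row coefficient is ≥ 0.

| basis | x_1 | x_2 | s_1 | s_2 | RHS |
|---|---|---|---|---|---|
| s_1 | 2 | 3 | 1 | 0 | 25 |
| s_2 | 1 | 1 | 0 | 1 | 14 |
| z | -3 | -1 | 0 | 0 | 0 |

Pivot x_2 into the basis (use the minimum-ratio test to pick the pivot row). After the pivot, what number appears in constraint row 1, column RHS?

25/3

Ratio test on column x_2 — row 1: 25/3 = 25/3; row 2: 14/1 = 14. Minimum is 25/3 at row 1 (s_1 leaves); pivot element 3.
Divide row 1 by 3; eliminate column x_2 from the other rows.
In the new row 1, the RHS entry is the old entry divided by the pivot: 25/3 = 25/3.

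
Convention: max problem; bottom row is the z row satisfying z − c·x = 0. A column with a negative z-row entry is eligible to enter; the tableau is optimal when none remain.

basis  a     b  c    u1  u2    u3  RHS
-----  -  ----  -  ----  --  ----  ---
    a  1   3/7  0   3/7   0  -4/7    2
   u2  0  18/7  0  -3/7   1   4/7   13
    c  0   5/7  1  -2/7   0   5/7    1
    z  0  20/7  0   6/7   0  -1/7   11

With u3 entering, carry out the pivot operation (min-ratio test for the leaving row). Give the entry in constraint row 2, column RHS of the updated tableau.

61/5

Ratio test on column u3 — row 1: entry -4/7 ≤ 0; row 2: 13/(4/7) = 91/4; row 3: 1/(5/7) = 7/5. Minimum is 7/5 at row 3 (c leaves); pivot element 5/7.
Divide row 3 by 5/7; eliminate column u3 from the other rows.
Row 2 update in column RHS: 13 − (4/7)·(7/5) = 61/5.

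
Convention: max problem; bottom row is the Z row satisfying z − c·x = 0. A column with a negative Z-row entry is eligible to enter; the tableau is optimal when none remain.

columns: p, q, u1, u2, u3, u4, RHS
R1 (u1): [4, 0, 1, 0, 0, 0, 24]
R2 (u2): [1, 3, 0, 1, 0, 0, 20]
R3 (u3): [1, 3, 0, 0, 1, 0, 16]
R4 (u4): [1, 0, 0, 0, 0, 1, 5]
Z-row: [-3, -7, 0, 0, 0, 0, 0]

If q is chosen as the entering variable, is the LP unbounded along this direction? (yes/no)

no

Column q has positive entries in row(s) 2, 3, so the ratio test bounds it — not unbounded.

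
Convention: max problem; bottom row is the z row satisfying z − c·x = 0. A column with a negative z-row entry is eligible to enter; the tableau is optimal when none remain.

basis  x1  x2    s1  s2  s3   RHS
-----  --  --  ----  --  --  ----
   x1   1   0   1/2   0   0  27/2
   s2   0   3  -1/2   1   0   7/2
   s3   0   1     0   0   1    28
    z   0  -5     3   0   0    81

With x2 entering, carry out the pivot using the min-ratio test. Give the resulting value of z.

521/6

Ratio test on column x2 — row 1: entry 0 ≤ 0; row 2: (7/2)/3 = 7/6; row 3: 28/1 = 28. Minimum is 7/6 at row 2 (s2 leaves); pivot element 3.
Pivot on row 2; the z-row RHS becomes 81 − (-5)·(7/6) = 521/6.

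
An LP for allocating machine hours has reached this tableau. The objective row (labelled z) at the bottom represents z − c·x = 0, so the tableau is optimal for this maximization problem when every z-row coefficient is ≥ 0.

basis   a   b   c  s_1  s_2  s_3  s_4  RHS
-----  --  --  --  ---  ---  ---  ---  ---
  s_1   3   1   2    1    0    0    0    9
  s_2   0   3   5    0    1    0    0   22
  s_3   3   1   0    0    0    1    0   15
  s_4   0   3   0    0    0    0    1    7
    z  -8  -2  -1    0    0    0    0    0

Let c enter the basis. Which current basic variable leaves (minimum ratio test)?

s_2

Column c entries and ratios — s_1: 9/2 = 9/2; s_2: 22/5 = 22/5; s_3: 0 ≤ 0, skip; s_4: 0 ≤ 0, skip.
Smallest ratio is 22/5 in the row of s_2, so s_2 leaves.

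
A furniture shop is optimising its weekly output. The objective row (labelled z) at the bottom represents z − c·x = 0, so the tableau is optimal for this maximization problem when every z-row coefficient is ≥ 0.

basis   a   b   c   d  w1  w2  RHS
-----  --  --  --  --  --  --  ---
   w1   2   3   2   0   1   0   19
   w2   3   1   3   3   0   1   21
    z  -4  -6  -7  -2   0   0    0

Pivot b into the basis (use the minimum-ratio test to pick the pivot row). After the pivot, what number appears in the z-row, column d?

Ratio test on column b — row 1: 19/3 = 19/3; row 2: 21/1 = 21. Minimum is 19/3 at row 1 (w1 leaves); pivot element 3.
Divide row 1 by 3; eliminate column b from the other rows.
z-row update in column d: -2 − (-6)·0 = -2.

-2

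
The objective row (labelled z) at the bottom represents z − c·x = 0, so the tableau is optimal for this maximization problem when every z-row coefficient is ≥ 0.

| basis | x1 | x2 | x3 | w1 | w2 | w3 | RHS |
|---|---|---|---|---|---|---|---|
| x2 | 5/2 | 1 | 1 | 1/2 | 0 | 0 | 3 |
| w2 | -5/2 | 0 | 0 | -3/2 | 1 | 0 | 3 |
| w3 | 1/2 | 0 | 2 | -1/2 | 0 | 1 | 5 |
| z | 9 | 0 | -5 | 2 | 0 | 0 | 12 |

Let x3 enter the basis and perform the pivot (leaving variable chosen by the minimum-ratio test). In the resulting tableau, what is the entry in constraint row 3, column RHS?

5/2

Ratio test on column x3 — row 1: 3/1 = 3; row 2: entry 0 ≤ 0; row 3: 5/2 = 5/2. Minimum is 5/2 at row 3 (w3 leaves); pivot element 2.
Divide row 3 by 2; eliminate column x3 from the other rows.
In the new row 3, the RHS entry is the old entry divided by the pivot: 5/2 = 5/2.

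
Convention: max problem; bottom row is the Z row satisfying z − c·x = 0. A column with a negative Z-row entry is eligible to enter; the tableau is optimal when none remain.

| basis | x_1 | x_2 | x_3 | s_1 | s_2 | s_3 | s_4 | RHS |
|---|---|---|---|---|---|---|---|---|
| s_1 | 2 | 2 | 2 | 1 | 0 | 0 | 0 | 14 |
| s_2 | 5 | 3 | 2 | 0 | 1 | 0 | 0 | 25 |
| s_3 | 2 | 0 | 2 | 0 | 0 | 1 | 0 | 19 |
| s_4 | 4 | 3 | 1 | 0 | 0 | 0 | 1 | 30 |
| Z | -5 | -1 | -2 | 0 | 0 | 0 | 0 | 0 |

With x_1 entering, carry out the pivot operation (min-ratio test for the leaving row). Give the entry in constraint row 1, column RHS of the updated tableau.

4

Ratio test on column x_1 — row 1: 14/2 = 7; row 2: 25/5 = 5; row 3: 19/2 = 19/2; row 4: 30/4 = 15/2. Minimum is 5 at row 2 (s_2 leaves); pivot element 5.
Divide row 2 by 5; eliminate column x_1 from the other rows.
Row 1 update in column RHS: 14 − 2·5 = 4.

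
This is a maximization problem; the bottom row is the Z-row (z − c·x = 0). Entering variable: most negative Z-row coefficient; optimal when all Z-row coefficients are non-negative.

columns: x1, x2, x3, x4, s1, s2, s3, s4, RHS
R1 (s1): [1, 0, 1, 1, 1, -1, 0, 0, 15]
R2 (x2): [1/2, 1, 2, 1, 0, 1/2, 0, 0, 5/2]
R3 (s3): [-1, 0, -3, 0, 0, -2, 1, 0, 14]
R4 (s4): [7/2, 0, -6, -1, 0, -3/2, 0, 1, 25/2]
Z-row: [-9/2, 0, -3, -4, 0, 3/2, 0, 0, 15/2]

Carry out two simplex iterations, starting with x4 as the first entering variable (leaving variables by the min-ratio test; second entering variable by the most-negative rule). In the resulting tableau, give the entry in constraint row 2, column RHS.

Ratio test on column x4 — row 1: 15/1 = 15; row 2: (5/2)/1 = 5/2; row 3: entry 0 ≤ 0; row 4: entry -1 ≤ 0. Minimum is 5/2 at row 2 (x2 leaves); pivot element 1.
Divide row 2 by 1; eliminate column x4 from the other rows.
Second iteration: most negative Z-row entry is -5/2 in column x1, so x1 enters.
Ratio test on column x1 — row 1: (25/2)/(1/2) = 25; row 2: (5/2)/(1/2) = 5; row 3: entry -1 ≤ 0; row 4: 15/4 = 15/4. Minimum is 15/4 at row 4 (s4 leaves); pivot element 4.
Divide row 4 by 4; eliminate column x1 from the other rows.
After both pivots, the entry at constraint row 2, column RHS is 5/8.

5/8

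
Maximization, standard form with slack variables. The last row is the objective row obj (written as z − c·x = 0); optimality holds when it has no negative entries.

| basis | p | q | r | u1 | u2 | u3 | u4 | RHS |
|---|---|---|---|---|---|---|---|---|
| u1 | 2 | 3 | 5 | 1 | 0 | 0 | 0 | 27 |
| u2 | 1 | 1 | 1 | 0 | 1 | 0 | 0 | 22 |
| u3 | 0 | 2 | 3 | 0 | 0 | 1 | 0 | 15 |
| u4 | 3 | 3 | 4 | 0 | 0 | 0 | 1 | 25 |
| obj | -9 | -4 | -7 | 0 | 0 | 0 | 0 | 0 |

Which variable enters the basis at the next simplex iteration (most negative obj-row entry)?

p

Negative obj-row entries: p: -9, q: -4, r: -7.
The most negative is -9 in column p, so p enters.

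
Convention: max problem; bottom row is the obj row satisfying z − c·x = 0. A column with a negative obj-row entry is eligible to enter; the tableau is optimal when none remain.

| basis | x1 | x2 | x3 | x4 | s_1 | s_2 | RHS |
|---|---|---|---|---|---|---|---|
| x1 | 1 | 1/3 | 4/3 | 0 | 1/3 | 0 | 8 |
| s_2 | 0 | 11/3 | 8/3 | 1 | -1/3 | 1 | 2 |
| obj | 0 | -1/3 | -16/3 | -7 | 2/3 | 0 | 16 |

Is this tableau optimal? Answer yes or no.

no

The obj-row has a negative entry -7 in column x4, so it is not optimal.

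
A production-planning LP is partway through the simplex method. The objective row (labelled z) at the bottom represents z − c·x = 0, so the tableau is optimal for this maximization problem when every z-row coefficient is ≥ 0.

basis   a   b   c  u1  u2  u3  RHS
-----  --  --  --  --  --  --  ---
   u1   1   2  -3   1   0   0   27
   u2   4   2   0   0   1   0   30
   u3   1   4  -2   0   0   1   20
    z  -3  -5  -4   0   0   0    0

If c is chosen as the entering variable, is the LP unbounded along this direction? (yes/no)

yes

Every constraint-row entry in column c is ≤ 0, so increasing c is unbounded.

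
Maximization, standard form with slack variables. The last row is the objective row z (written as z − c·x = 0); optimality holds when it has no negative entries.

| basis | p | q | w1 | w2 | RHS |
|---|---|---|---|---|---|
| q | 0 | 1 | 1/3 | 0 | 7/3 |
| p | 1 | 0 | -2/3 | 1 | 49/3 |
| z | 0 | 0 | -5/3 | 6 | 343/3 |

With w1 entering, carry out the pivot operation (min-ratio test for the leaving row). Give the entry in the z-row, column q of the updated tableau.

Ratio test on column w1 — row 1: (7/3)/(1/3) = 7; row 2: entry -2/3 ≤ 0. Minimum is 7 at row 1 (q leaves); pivot element 1/3.
Divide row 1 by 1/3; eliminate column w1 from the other rows.
z-row update in column q: 0 − (-5/3)·3 = 5.

5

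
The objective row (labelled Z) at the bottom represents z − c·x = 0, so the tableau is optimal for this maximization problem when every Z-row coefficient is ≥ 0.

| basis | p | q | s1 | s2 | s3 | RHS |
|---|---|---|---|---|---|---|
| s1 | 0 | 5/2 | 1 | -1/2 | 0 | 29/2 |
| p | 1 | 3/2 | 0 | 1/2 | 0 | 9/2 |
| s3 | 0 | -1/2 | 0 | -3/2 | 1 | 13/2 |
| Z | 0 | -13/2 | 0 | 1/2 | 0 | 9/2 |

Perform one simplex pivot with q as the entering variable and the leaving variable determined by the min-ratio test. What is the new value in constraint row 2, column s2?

Ratio test on column q — row 1: (29/2)/(5/2) = 29/5; row 2: (9/2)/(3/2) = 3; row 3: entry -1/2 ≤ 0. Minimum is 3 at row 2 (p leaves); pivot element 3/2.
Divide row 2 by 3/2; eliminate column q from the other rows.
In the new row 2, the s2 entry is the old entry divided by the pivot: (1/2)/(3/2) = 1/3.

1/3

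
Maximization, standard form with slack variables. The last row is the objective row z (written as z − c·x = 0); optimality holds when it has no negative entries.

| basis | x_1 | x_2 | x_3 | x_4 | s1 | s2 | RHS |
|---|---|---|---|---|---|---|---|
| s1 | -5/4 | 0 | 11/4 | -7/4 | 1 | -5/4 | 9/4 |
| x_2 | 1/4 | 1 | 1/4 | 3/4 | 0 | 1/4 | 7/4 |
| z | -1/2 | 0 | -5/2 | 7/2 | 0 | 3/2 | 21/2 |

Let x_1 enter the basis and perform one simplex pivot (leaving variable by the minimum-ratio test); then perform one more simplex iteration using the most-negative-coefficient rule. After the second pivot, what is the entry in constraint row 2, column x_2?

11/4

Ratio test on column x_1 — row 1: entry -5/4 ≤ 0; row 2: (7/4)/(1/4) = 7. Minimum is 7 at row 2 (x_2 leaves); pivot element 1/4.
Divide row 2 by 1/4; eliminate column x_1 from the other rows.
Second iteration: most negative z-row entry is -2 in column x_3, so x_3 enters.
Ratio test on column x_3 — row 1: 11/4 = 11/4; row 2: 7/1 = 7. Minimum is 11/4 at row 1 (s1 leaves); pivot element 4.
Divide row 1 by 4; eliminate column x_3 from the other rows.
After both pivots, the entry at constraint row 2, column x_2 is 11/4.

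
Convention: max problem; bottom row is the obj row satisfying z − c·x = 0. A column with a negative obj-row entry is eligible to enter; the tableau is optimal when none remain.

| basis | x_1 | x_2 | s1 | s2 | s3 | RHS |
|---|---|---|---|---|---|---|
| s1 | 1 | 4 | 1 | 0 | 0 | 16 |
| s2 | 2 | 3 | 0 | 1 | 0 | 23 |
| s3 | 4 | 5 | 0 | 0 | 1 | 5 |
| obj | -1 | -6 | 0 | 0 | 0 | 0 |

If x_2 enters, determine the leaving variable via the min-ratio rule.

s3

Column x_2 entries and ratios — s1: 16/4 = 4; s2: 23/3 = 23/3; s3: 5/5 = 1.
Smallest ratio is 1 in the row of s3, so s3 leaves.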